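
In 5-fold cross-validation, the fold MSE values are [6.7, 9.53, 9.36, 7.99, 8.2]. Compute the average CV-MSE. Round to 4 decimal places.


Sum of fold MSEs = 41.7800.
Average = 41.7800 / 5 = 8.3560.

8.3560


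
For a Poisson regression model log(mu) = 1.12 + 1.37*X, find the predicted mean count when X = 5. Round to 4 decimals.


Linear predictor: eta = 1.12 + (1.37)(5) = 7.9700.
Expected count: mu = exp(7.9700) = 2892.8574.

2892.8574


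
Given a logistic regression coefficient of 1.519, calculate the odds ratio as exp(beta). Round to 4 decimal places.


Odds ratio = exp(beta) = exp(1.519).
= 4.5677.

4.5677


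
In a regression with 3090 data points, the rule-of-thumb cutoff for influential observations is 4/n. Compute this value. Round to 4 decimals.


Using the rule of thumb:
Threshold = 4 / 3090 = 0.0013.

0.0013


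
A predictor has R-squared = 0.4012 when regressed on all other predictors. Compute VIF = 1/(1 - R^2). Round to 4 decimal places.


VIF = 1 / (1 - 0.4012).
= 1 / 0.5988 = 1.6700.

1.6700


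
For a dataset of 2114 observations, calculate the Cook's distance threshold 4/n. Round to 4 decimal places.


The threshold is 4/n.
4/2114 = 0.0019.

0.0019


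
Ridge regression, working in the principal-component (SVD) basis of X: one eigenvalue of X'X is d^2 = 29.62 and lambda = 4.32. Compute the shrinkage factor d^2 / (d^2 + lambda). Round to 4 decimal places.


Compute the denominator: 29.62 + 4.32 = 33.9400.
Shrinkage factor = 29.62 / 33.9400 = 0.8727.

0.8727


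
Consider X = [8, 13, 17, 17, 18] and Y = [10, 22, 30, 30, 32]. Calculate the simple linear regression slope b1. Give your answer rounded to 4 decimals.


Calculate xbar = 14.6000, ybar = 24.8000.
S_xx = 69.2000, S_xy = 151.6000.
Using b1 = S_xy / S_xx = 151.6000 / 69.2000, we get b1 = 2.1908.

2.1908


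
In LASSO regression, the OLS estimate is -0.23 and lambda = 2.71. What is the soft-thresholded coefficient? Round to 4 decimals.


Absolute value: |-0.23| = 0.23.
Compare to lambda = 2.71.
Since |beta| <= lambda, the coefficient is set to 0.

0.0000


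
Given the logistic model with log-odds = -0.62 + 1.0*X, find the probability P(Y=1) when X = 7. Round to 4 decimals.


Compute z = -0.62 + (1.0)(7) = 6.3800.
exp(-z) = 0.0017.
P = 1/(1 + 0.0017) = 0.9983.

0.9983


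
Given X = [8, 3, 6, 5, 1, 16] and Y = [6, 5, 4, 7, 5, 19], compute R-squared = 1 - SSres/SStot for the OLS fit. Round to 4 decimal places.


After computing the OLS fit (b0=1.4267, b1=0.9600):
SSres = 32.6133, SStot = 159.3333.
R^2 = 1 - 32.6133/159.3333 = 0.7953.

0.7953


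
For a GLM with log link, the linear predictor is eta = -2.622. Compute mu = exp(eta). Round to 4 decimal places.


Apply the inverse link:
mu = e^-2.622 = 0.0727.

0.0727


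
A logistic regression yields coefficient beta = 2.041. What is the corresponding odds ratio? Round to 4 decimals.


Odds ratio = exp(beta) = exp(2.041).
= 7.6983.

7.6983


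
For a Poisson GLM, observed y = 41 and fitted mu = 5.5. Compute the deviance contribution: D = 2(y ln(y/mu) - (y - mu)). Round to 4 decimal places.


First: ln(41/5.5) = 2.008824.
Then: 41 * 2.008824 = 82.361784.
y - mu = 41 - 5.5 = 35.5.
D = 2(82.361784 - 35.5) = 93.723568, which rounds to 93.7236.

93.7236


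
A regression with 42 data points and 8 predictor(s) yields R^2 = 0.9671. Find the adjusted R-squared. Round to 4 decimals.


Plug in: Adj R^2 = 1 - (1 - 0.9671) * 41/33.
= 1 - 0.0329 * 41/33
= 1 - 1.3489 / 33
= 1 - 0.0409 = 0.9591.

0.9591


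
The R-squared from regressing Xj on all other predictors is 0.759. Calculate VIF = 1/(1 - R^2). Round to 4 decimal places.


Denominator: 1 - 0.759 = 0.241.
VIF = 1 / 0.241 = 4.1494.

4.1494


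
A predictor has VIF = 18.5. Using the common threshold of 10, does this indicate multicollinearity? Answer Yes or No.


Compare VIF = 18.5 to the threshold of 10.
18.5 >= 10, so the answer is Yes.

Yes


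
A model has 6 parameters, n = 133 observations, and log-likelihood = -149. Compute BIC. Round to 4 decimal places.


k * ln(n) = 6 * ln(133) = 6 * 4.890349 = 29.342094.
-2 * loglik = -2 * (-149) = 298.
BIC = 29.342094 + 298 = 327.342094, which rounds to 327.3421.

327.3421


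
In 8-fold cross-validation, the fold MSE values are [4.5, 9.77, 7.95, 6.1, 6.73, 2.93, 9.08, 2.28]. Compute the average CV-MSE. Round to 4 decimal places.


Sum of fold MSEs = 49.3400.
Average = 49.3400 / 8 = 6.1675.

6.1675


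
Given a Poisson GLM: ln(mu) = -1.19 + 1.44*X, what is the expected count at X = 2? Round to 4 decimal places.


eta = -1.19 + 1.44 * 2 = 1.6900.
mu = exp(1.6900) = 5.4195.

5.4195


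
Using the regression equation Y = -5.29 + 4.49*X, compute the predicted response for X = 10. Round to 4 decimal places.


Plug X = 10 into Y = -5.29 + 4.49*X:
Y = -5.29 + 44.9000 = 39.6100.

39.6100


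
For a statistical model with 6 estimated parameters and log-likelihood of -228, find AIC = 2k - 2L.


Compute:
2k = 2*6 = 12.
-2*loglik = -2*(-228) = 456.
AIC = 12 + 456 = 468.

468


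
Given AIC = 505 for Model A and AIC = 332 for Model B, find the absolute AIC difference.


|AIC_A - AIC_B| = |505 - 332| = 173.
Model B is preferred (lower AIC).

173


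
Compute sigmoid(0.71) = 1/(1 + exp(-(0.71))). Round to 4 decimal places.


Compute exp(-0.7100) = 0.4916.
Sigmoid = 1 / (1 + 0.4916) = 1 / 1.4916 = 0.6704.

0.6704


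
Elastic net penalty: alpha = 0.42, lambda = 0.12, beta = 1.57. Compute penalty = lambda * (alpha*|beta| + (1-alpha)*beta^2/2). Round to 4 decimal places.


L1 component = 0.42 * |1.57| = 0.6594.
L2 component = 0.58 * 1.57^2 / 2 = 0.7148.
Penalty = 0.12 * (0.6594 + 0.7148) = 0.12 * 1.3742 = 0.1649.

0.1649


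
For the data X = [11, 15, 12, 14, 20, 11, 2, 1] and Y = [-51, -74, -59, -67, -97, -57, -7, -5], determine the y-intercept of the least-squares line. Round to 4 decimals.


Compute b1 = -4.9400 from the OLS formula.
With xbar = 10.7500 and ybar = -52.1250, the intercept is:
b0 = -52.1250 - -4.9400 * 10.7500 = 0.9800.

0.9800


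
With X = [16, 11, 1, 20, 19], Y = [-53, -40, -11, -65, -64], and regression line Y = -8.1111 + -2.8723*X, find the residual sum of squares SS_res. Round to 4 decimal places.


For each point, residual = actual - predicted.
Residuals: [1.0679, -0.2936, -0.0166, 0.5571, -1.3152].
Sum of squared residuals = 3.2670.

3.2670


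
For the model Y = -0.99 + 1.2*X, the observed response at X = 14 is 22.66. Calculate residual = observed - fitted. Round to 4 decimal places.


Compute yhat = -0.99 + (1.2)(14) = 15.8100.
Residual = actual - predicted = 22.66 - 15.8100 = 6.8500.

6.8500


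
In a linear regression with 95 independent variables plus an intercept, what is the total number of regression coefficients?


Total coefficients = number of predictors + 1 (for the intercept).
= 95 + 1 = 96.

96


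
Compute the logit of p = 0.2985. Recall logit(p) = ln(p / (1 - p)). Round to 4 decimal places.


Compute the odds: 0.2985/0.7015 = 0.4255.
Take the natural log: ln(0.4255) = -0.8545.

-0.8545


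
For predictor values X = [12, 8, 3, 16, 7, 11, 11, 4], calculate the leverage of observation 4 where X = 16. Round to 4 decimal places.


Mean of X: xbar = 9.0000.
SXX = 132.0000.
For X = 16: h = 1/8 + (16 - 9.0000)^2/132.0000 = 0.4962.

0.4962


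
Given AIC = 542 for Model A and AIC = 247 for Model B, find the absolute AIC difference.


Compute |542 - 247| = 295.
Model B has the smaller AIC.

295


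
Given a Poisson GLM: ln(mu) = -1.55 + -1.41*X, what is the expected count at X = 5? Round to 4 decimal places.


eta = -1.55 + -1.41 * 5 = -8.6000.
mu = exp(-8.6000) = 0.0002.

0.0002


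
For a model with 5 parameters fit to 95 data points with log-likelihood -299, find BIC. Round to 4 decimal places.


Compute k*ln(n) = 5*ln(95) = 5*4.553877 = 22.769385.
Then -2*loglik = 598.
BIC = 22.769385 + 598 = 620.769385, which rounds to 620.7694.

620.7694


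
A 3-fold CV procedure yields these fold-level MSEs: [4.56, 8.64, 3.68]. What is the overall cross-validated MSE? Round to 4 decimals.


Sum of fold MSEs = 16.8800.
Average = 16.8800 / 3 = 5.6267.

5.6267


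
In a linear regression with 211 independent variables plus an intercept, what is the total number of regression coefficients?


Including the intercept, the model has 211 predictor coefficients + 1 intercept.
Total = 212.

212


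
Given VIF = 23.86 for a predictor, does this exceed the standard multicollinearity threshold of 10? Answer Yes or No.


Check: VIF = 23.86 vs threshold = 10.
Since 23.86 >= 10, the answer is Yes.

Yes


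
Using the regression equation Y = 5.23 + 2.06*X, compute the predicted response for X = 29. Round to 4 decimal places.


Substitute X = 29 into the equation:
Y = 5.23 + 2.06 * 29 = 5.23 + 59.7400 = 64.9700.

64.9700


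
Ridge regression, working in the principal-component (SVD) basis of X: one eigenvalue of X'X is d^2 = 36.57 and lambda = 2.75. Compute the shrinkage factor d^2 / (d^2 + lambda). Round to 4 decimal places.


Compute the denominator: 36.57 + 2.75 = 39.3200.
Shrinkage factor = 36.57 / 39.3200 = 0.9301.

0.9301


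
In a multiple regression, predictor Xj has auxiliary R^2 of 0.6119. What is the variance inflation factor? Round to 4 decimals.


Using VIF = 1/(1 - R^2_j):
1 - 0.6119 = 0.3881.
VIF = 2.5767.

2.5767


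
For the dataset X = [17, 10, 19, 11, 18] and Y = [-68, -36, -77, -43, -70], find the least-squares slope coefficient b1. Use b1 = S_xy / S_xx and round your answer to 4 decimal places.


First compute the means: xbar = 15.0000, ybar = -58.8000.
Then S_xx = sum((xi - xbar)^2) = 70.0000.
S_xy = sum((xi - xbar)(yi - ybar)) = -302.0000.
b1 = S_xy / S_xx = -302.0000 / 70.0000 = -4.3143.

-4.3143


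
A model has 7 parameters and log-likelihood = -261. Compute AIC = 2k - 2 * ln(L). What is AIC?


AIC = 2*7 - 2*(-261).
= 14 + 522 = 536.

536


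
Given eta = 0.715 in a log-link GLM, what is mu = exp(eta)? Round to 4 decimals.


The inverse log link gives:
mu = exp(0.715) = 2.0442.

2.0442


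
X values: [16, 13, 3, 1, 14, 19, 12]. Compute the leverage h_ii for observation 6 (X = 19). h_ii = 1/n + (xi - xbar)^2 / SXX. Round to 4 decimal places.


n = 7, xbar = 11.1429.
SXX = sum((xi - xbar)^2) = 266.8571.
h = 1/7 + (19 - 11.1429)^2 / 266.8571 = 0.3742.

0.3742


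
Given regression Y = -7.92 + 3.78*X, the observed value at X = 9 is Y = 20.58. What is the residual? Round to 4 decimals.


Compute yhat = -7.92 + (3.78)(9) = 26.1000.
Residual = actual - predicted = 20.58 - 26.1000 = -5.5200.

-5.5200


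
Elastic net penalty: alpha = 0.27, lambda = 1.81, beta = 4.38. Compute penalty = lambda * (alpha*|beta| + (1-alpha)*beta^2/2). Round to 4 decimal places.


alpha * |beta| = 0.27 * 4.38 = 1.1826.
(1-alpha) * beta^2/2 = 0.73 * 19.1844/2 = 7.0023.
Total = 1.81 * (1.1826 + 7.0023) = 14.8147.

14.8147


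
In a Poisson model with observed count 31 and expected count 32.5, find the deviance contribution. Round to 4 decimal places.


y/mu = 31/32.5 = 0.953846 (approx.), and ln(31/32.5) = -0.047253.
y * ln(y/mu) = 31 * -0.047253 = -1.464843.
y - mu = -1.5.
D = 2 * (-1.464843 - -1.5) = 0.070314, which rounds to 0.0703.

0.0703


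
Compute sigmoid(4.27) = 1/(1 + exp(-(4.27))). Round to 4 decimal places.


First, exp(-4.2700) = 0.0140.
Then sigma(z) = 1/(1 + 0.0140) = 0.9862.

0.9862


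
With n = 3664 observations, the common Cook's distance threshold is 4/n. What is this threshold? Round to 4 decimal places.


Using the rule of thumb:
Threshold = 4 / 3664 = 0.0011.

0.0011


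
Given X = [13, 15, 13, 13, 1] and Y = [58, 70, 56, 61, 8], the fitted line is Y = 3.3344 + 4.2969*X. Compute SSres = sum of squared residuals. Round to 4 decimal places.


Predicted values from Y = 3.3344 + 4.2969*X.
Residuals: [-1.1941, 2.2121, -3.1941, 1.8059, 0.3687].
SSres = 19.9188.

19.9188


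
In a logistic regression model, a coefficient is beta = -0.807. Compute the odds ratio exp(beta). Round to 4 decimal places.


The odds ratio is computed as:
OR = e^(-0.807) = 0.4462.

0.4462


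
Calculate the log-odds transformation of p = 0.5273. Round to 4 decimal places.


Compute the odds: 0.5273/0.4727 = 1.1155.
Take the natural log: ln(1.1155) = 0.1093.

0.1093


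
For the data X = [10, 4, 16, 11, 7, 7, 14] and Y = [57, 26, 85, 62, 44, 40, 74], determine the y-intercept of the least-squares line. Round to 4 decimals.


The slope is b1 = 4.8235.
Sample means are xbar = 9.8571 and ybar = 55.4286.
Intercept: b0 = 55.4286 - (4.8235)(9.8571) = 7.8824.

7.8824


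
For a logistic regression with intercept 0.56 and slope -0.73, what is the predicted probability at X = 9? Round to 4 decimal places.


Compute z = 0.56 + (-0.73)(9) = -6.0100.
exp(-z) = 407.4833.
P = 1/(1 + 407.4833) = 0.0024.

0.0024


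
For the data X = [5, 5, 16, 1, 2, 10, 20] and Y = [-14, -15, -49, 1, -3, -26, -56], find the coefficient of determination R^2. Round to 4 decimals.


After computing the OLS fit (b0=2.3424, b1=-3.0237):
SSres = 26.6812, SStot = 2894.8571.
R^2 = 1 - 26.6812/2894.8571 = 0.9908.

0.9908


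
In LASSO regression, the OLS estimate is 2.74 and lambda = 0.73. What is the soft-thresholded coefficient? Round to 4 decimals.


Absolute value: |2.74| = 2.74.
Compare to lambda = 0.73.
Since |beta| > lambda, coefficient = sign(beta)*(|beta| - lambda) = 2.0100.

2.0100


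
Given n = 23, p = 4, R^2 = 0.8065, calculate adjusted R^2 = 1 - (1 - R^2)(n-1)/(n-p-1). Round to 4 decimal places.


Adjusted R^2 = 1 - (1 - R^2) * (n-1)/(n-p-1).
(1 - R^2) = 0.1935.
(n-1)/(n-p-1) = 22/18.
(1 - R^2) * (n-1) = 0.1935 * 22 = 4.2570.
Divide by (n-p-1): 4.2570 / 18 = 0.2365.
Adj R^2 = 1 - 0.2365 = 0.7635.

0.7635


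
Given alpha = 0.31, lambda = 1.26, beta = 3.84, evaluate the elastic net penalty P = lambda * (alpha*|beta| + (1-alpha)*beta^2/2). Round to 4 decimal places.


Compute:
L1 = 0.31 * 3.84 = 1.1904.
L2 = 0.69 * 3.84^2 / 2 = 5.0872.
Penalty = 1.26 * (1.1904 + 5.0872) = 7.9098.

7.9098


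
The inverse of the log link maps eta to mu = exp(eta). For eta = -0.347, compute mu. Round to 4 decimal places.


mu = exp(eta) = exp(-0.347).
= 0.7068.

0.7068


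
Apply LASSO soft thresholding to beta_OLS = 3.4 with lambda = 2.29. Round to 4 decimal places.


Absolute value: |3.4| = 3.4.
Compare to lambda = 2.29.
Since |beta| > lambda, coefficient = sign(beta)*(|beta| - lambda) = 1.1100.

1.1100


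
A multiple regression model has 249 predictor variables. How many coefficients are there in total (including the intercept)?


Including the intercept, the model has 249 predictor coefficients + 1 intercept.
Total = 250.

250


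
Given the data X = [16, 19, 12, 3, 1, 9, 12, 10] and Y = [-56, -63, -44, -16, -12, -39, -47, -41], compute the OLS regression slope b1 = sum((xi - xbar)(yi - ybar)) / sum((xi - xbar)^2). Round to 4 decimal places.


The sample means are xbar = 10.2500 and ybar = -39.7500.
Compute S_xx = 255.5000 and S_xy = -746.5000.
Slope b1 = S_xy / S_xx = -746.5000 / 255.5000 = -2.9217.

-2.9217


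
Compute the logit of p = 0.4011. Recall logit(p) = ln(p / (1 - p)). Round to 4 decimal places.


1 - p = 0.5989.
p/(1-p) = 0.6697.
logit = ln(0.6697) = -0.4009.

-0.4009


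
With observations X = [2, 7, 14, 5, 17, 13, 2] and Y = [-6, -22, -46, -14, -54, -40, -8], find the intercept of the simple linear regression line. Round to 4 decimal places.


The slope is b1 = -3.1817.
Sample means are xbar = 8.5714 and ybar = -27.1429.
Intercept: b0 = -27.1429 - (-3.1817)(8.5714) = 0.1289.

0.1289


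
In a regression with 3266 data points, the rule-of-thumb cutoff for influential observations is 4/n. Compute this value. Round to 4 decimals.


The threshold is 4/n.
4/3266 = 0.0012.

0.0012


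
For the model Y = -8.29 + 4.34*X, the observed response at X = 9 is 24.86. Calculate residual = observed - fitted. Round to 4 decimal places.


Predicted = -8.29 + 4.34 * 9 = 30.7700.
Residual = 24.86 - 30.7700 = -5.9100.

-5.9100


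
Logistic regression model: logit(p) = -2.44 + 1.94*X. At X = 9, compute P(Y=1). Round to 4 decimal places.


Linear predictor: z = -2.44 + 1.94 * 9 = 15.0200.
P = 1/(1 + exp(-15.0200)) = 1/(1 + 0.0000) = 1.0000.

1.0000


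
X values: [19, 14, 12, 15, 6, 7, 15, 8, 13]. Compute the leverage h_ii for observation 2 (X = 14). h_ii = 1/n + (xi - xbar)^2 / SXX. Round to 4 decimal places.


Compute xbar = 12.1111 with n = 9 observations.
SXX = 148.8889.
Leverage = 1/9 + (14 - 12.1111)^2/148.8889 = 0.1351.

0.1351


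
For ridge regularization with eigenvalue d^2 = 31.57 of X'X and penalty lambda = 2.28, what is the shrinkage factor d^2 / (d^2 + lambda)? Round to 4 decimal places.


d^2 + lambda = 31.57 + 2.28 = 33.8500.
Shrinkage factor = 31.57/33.8500 = 0.9326.

0.9326


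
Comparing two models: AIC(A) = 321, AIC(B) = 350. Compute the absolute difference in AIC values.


Compute |321 - 350| = 29.
Model A has the smaller AIC.

29


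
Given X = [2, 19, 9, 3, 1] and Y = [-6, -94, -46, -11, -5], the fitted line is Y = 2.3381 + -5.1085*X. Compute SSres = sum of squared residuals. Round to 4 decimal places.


Compute predicted values, then residuals = yi - yhat_i.
Residuals: [1.8789, 0.7234, -2.3616, 1.9874, -2.2296].
SSres = sum(residual^2) = 18.5516.

18.5516


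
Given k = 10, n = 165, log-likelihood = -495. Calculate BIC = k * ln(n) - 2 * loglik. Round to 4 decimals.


Compute k*ln(n) = 10*ln(165) = 10*5.105945 = 51.059450.
Then -2*loglik = 990.
BIC = 51.059450 + 990 = 1041.059450, which rounds to 1041.0595.

1041.0595


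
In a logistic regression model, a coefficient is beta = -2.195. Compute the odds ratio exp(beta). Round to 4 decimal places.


Odds ratio = exp(beta) = exp(-2.195).
= 0.1114.

0.1114


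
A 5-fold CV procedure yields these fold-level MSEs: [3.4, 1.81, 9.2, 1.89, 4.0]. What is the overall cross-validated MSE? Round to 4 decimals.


Sum of fold MSEs = 20.3000.
Average = 20.3000 / 5 = 4.0600.

4.0600


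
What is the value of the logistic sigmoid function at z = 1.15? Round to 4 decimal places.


exp(-1.1500) = 0.3166.
1 + exp(-z) = 1.3166.
sigmoid = 1/1.3166 = 0.7595.

0.7595


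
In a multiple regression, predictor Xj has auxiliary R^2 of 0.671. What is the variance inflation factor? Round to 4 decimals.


VIF = 1 / (1 - 0.671).
= 1 / 0.329 = 3.0395.

3.0395


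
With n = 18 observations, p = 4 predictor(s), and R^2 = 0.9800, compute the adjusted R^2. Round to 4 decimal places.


Adjusted R^2 = 1 - (1 - R^2) * (n-1)/(n-p-1).
(1 - R^2) = 0.0200.
(n-1)/(n-p-1) = 17/13.
(1 - R^2) * (n-1) = 0.0200 * 17 = 0.3400.
Divide by (n-p-1): 0.3400 / 13 = 0.0262.
Adj R^2 = 1 - 0.0262 = 0.9738.

0.9738


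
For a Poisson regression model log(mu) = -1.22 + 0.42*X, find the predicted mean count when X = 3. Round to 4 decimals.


Compute eta = -1.22 + 0.42 * 3 = 0.0400.
Apply inverse link: mu = e^0.0400 = 1.0408.

1.0408


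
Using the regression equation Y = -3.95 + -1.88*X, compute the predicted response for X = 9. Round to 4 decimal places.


Plug X = 9 into Y = -3.95 + -1.88*X:
Y = -3.95 + -16.9200 = -20.8700.

-20.8700


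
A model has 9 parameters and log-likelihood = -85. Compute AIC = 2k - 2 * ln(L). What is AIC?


AIC = 2k - 2*loglik = 2(9) - 2(-85).
= 18 + 170 = 188.

188


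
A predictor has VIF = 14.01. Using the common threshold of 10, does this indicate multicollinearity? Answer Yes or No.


The threshold is 10.
VIF = 14.01 is >= 10.
Multicollinearity indication: Yes.

Yes


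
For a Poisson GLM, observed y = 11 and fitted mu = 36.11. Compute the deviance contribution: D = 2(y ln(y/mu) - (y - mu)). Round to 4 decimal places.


Compute y*ln(y/mu) = 11*ln(11/36.11) = 11*-1.188675 = -13.075425.
y - mu = -25.11.
D = 2*(-13.075425 - (-25.11)) = 24.069150, which rounds to 24.0692.

24.0692


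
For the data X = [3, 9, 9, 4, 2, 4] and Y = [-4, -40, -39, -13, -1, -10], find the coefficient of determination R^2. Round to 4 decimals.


Fit the OLS line: b0 = 11.3096, b1 = -5.6406.
SSres = 8.7829.
SStot = 1498.8333.
R^2 = 1 - 8.7829/1498.8333 = 0.9941.

0.9941


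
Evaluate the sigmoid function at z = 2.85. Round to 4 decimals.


First, exp(-2.8500) = 0.0578.
Then sigma(z) = 1/(1 + 0.0578) = 0.9453.

0.9453


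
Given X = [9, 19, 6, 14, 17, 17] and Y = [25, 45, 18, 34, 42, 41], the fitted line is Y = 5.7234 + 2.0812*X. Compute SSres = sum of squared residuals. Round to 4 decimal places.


Compute predicted values, then residuals = yi - yhat_i.
Residuals: [0.5458, -0.2662, -0.2106, -0.8602, 0.8962, -0.1038].
SSres = sum(residual^2) = 1.9670.

1.9670


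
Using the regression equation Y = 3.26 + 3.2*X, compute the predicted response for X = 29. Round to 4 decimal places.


Plug X = 29 into Y = 3.26 + 3.2*X:
Y = 3.26 + 92.8000 = 96.0600.

96.0600


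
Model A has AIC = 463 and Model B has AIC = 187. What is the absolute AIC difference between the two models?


Absolute difference = |463 - 187| = 276.
The model with lower AIC (B) is preferred.

276


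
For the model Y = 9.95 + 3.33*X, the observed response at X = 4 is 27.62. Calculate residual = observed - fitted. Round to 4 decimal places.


Compute yhat = 9.95 + (3.33)(4) = 23.2700.
Residual = actual - predicted = 27.62 - 23.2700 = 4.3500.

4.3500


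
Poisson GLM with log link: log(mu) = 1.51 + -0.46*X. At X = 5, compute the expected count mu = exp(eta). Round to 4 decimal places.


eta = 1.51 + -0.46 * 5 = -0.7900.
mu = exp(-0.7900) = 0.4538.

0.4538


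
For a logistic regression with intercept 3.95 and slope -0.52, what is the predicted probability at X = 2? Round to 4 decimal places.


z = 3.95 + -0.52 * 2 = 2.9100.
Sigmoid: P = 1 / (1 + exp(-2.9100)) = 0.9483.

0.9483


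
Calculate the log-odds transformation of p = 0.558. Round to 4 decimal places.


The odds are p/(1-p) = 0.558 / 0.442 = 1.2624.
logit(p) = ln(1.2624) = 0.2330.

0.2330


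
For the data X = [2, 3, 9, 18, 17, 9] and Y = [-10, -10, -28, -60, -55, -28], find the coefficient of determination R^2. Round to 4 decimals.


The fitted line is Y = -1.1041 + -3.1789*X.
SSres = 15.5587, SStot = 2312.8333.
R^2 = 1 - SSres/SStot = 0.9933.

0.9933


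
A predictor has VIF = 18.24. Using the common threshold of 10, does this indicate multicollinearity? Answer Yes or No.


Check: VIF = 18.24 vs threshold = 10.
Since 18.24 >= 10, the answer is Yes.

Yes


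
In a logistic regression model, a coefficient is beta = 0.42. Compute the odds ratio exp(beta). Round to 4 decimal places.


The odds ratio is computed as:
OR = e^(0.42) = 1.5220.

1.5220


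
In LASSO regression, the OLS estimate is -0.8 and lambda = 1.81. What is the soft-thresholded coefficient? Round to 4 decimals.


Absolute value: |-0.8| = 0.8.
Compare to lambda = 1.81.
Since |beta| <= lambda, the coefficient is set to 0.

0.0000


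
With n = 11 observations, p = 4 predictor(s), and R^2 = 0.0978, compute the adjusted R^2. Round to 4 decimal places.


Plug in: Adj R^2 = 1 - (1 - 0.0978) * 10/6.
= 1 - 0.9022 * 10/6
= 1 - 9.0220 / 6
= 1 - 1.5037 = -0.5037.

-0.5037


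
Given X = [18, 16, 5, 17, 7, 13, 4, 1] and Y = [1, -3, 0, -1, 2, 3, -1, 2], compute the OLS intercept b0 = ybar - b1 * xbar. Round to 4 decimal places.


The slope is b1 = -0.0854.
Sample means are xbar = 10.1250 and ybar = 0.3750.
Intercept: b0 = 0.3750 - (-0.0854)(10.1250) = 1.2396.

1.2396


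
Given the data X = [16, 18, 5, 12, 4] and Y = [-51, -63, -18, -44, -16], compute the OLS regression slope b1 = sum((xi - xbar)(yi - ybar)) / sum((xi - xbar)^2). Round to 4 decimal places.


First compute the means: xbar = 11.0000, ybar = -38.4000.
Then S_xx = sum((xi - xbar)^2) = 160.0000.
S_xy = sum((xi - xbar)(yi - ybar)) = -520.0000.
b1 = S_xy / S_xx = -520.0000 / 160.0000 = -3.2500.

-3.2500


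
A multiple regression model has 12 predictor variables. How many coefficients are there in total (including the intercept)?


Total coefficients = number of predictors + 1 (for the intercept).
= 12 + 1 = 13.

13


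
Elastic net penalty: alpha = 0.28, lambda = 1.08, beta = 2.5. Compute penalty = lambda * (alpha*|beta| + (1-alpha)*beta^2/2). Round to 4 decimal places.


L1 component = 0.28 * |2.5| = 0.7000.
L2 component = 0.72 * 2.5^2 / 2 = 2.2500.
Penalty = 1.08 * (0.7000 + 2.2500) = 1.08 * 2.9500 = 3.1860.

3.1860


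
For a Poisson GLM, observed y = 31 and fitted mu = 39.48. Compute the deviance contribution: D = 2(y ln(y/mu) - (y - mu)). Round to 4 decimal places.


First: ln(31/39.48) = -0.241807.
Then: 31 * -0.241807 = -7.496017.
y - mu = 31 - 39.48 = -8.48.
D = 2(-7.496017 - -8.48) = 1.967966, which rounds to 1.9680.

1.9680


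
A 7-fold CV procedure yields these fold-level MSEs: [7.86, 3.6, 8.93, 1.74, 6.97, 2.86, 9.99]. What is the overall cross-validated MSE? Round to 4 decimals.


Add all fold MSEs: 41.9500.
Divide by k = 7: 41.9500/7 = 5.9929.

5.9929


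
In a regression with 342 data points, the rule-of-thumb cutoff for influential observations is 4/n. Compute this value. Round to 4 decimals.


Cook's distance cutoff = 4/n = 4/342.
= 0.0117.

0.0117


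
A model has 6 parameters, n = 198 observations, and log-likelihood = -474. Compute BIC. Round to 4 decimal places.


k * ln(n) = 6 * ln(198) = 6 * 5.288267 = 31.729602.
-2 * loglik = -2 * (-474) = 948.
BIC = 31.729602 + 948 = 979.729602, which rounds to 979.7296.

979.7296


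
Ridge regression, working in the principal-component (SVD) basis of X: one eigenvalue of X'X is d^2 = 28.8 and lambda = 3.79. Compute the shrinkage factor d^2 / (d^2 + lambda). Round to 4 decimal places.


d^2 + lambda = 28.8 + 3.79 = 32.5900.
Shrinkage factor = 28.8/32.5900 = 0.8837.

0.8837


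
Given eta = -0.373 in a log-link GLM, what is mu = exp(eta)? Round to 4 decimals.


Apply the inverse link:
mu = e^-0.373 = 0.6887.

0.6887


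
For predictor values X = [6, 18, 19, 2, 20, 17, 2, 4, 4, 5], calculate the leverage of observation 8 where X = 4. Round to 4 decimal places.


Compute xbar = 9.7000 with n = 10 observations.
SXX = 534.1000.
Leverage = 1/10 + (4 - 9.7000)^2/534.1000 = 0.1608.

0.1608


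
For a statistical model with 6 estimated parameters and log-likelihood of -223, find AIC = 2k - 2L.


Compute:
2k = 2*6 = 12.
-2*loglik = -2*(-223) = 446.
AIC = 12 + 446 = 458.

458


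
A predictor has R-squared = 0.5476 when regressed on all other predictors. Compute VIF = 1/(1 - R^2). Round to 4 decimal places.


VIF = 1 / (1 - 0.5476).
= 1 / 0.4524 = 2.2104.

2.2104


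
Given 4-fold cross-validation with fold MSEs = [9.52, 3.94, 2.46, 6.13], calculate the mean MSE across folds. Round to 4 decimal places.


Sum of fold MSEs = 22.0500.
Average = 22.0500 / 4 = 5.5125.

5.5125


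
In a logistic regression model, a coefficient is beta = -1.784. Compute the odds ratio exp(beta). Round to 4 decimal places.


The odds ratio is computed as:
OR = e^(-1.784) = 0.1680.

0.1680


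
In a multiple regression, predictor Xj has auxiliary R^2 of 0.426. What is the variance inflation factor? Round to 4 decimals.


Using VIF = 1/(1 - R^2_j):
1 - 0.426 = 0.574.
VIF = 1.7422.

1.7422


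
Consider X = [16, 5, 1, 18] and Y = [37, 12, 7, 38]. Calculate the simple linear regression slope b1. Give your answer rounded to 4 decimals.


The sample means are xbar = 10.0000 and ybar = 23.5000.
Compute S_xx = 206.0000 and S_xy = 403.0000.
Slope b1 = S_xy / S_xx = 403.0000 / 206.0000 = 1.9563.

1.9563


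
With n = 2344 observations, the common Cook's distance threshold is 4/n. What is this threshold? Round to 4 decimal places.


Using the rule of thumb:
Threshold = 4 / 2344 = 0.0017.

0.0017


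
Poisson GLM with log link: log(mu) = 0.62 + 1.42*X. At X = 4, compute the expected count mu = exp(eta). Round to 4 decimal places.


Linear predictor: eta = 0.62 + (1.42)(4) = 6.3000.
Expected count: mu = exp(6.3000) = 544.5719.

544.5719


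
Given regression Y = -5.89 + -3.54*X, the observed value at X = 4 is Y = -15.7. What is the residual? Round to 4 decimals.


Compute yhat = -5.89 + (-3.54)(4) = -20.0500.
Residual = actual - predicted = -15.7 - -20.0500 = 4.3500.

4.3500


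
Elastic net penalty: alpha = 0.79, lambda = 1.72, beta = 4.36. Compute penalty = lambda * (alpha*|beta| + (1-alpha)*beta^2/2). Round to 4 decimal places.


alpha * |beta| = 0.79 * 4.36 = 3.4444.
(1-alpha) * beta^2/2 = 0.21 * 19.0096/2 = 1.9960.
Total = 1.72 * (3.4444 + 1.9960) = 9.3575.

9.3575


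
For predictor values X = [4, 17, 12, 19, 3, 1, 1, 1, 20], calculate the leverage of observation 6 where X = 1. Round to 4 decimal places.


Compute xbar = 8.6667 with n = 9 observations.
SXX = 546.0000.
Leverage = 1/9 + (1 - 8.6667)^2/546.0000 = 0.2188.

0.2188


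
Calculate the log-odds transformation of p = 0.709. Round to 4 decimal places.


The odds are p/(1-p) = 0.709 / 0.291 = 2.4364.
logit(p) = ln(2.4364) = 0.8905.

0.8905


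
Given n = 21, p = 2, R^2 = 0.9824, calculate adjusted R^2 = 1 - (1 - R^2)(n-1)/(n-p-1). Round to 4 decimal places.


Plug in: Adj R^2 = 1 - (1 - 0.9824) * 20/18.
= 1 - 0.0176 * 20/18
= 1 - 0.3520 / 18
= 1 - 0.0196 = 0.9804.

0.9804


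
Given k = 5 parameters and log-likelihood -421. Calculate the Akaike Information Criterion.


Compute:
2k = 2*5 = 10.
-2*loglik = -2*(-421) = 842.
AIC = 10 + 842 = 852.

852


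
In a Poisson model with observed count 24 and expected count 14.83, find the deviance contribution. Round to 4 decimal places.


First: ln(24/14.83) = 0.481402.
Then: 24 * 0.481402 = 11.553648.
y - mu = 24 - 14.83 = 9.17.
D = 2(11.553648 - 9.17) = 4.767296, which rounds to 4.7673.

4.7673


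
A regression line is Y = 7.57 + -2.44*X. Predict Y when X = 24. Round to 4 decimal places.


Plug X = 24 into Y = 7.57 + -2.44*X:
Y = 7.57 + -58.5600 = -50.9900.

-50.9900


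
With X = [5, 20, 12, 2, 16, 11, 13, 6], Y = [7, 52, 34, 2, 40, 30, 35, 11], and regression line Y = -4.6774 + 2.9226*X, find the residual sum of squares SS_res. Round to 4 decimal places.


Predicted values from Y = -4.6774 + 2.9226*X.
Residuals: [-2.9356, -1.7746, 3.6062, 0.8322, -2.0842, 2.5288, 1.6836, -1.8582].
SSres = 42.4903.

42.4903


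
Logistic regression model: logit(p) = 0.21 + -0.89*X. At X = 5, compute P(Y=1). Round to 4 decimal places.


Linear predictor: z = 0.21 + -0.89 * 5 = -4.2400.
P = 1/(1 + exp(4.2400)) = 1/(1 + 69.4079) = 0.0142.

0.0142


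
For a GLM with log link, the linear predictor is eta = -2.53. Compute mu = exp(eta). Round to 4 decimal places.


Apply the inverse link:
mu = e^-2.53 = 0.0797.

0.0797


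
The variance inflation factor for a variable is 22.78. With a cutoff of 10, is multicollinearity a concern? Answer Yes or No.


Check: VIF = 22.78 vs threshold = 10.
Since 22.78 >= 10, the answer is Yes.

Yes


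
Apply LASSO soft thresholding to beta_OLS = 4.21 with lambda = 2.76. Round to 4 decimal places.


|beta_OLS| = 4.21.
lambda = 2.76.
Since |beta| > lambda, coefficient = sign(beta)*(|beta| - lambda) = 1.4500.
Result = 1.4500.

1.4500


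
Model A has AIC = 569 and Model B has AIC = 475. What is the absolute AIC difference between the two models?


Compute |569 - 475| = 94.
Model B has the smaller AIC.

94


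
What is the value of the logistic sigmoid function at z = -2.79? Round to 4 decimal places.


First, exp(2.7900) = 16.2810.
Then sigma(z) = 1/(1 + 16.2810) = 0.0579.

0.0579


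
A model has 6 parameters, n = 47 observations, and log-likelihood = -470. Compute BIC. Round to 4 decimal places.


ln(47) = 3.850148.
k * ln(n) = 6 * 3.850148 = 23.100888.
-2L = 940.
BIC = 23.100888 + 940 = 963.100888, which rounds to 963.1009.

963.1009


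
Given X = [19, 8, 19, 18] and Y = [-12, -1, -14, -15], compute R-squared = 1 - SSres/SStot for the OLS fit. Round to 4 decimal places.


Fit the OLS line: b0 = 8.1047, b1 = -1.1628.
SSres = 8.7209.
SStot = 125.0000.
R^2 = 1 - 8.7209/125.0000 = 0.9302.

0.9302


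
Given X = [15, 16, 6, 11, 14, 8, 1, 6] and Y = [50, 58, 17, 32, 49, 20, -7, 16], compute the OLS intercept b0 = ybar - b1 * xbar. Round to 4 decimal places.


First find the slope: b1 = 4.1528.
Means: xbar = 9.6250, ybar = 29.3750.
b0 = ybar - b1 * xbar = 29.3750 - 4.1528 * 9.6250 = -10.5957.

-10.5957


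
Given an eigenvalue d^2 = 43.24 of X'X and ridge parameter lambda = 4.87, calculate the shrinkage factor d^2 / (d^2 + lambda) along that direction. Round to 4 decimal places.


Denominator = d^2 + lambda = 43.24 + 4.87 = 48.1100.
Shrinkage = 43.24 / 48.1100 = 0.8988.

0.8988


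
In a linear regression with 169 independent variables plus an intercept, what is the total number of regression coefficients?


Each predictor gets one coefficient, plus one intercept.
Total parameters = 169 + 1 = 170.

170


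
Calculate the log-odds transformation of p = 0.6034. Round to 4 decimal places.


Compute the odds: 0.6034/0.3966 = 1.5214.
Take the natural log: ln(1.5214) = 0.4197.

0.4197


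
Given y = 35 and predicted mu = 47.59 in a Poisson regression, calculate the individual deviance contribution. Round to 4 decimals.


y/mu = 35/47.59 = 0.735449 (approx.), and ln(35/47.59) = -0.307275.
y * ln(y/mu) = 35 * -0.307275 = -10.754625.
y - mu = -12.59.
D = 2 * (-10.754625 - -12.59) = 3.670750, which rounds to 3.6708.

3.6708


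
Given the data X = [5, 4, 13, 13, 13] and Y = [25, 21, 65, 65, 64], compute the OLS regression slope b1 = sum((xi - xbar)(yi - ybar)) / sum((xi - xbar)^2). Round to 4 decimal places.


Calculate xbar = 9.6000, ybar = 48.0000.
S_xx = 87.2000, S_xy = 427.0000.
Using b1 = S_xy / S_xx = 427.0000 / 87.2000, we get b1 = 4.8968.

4.8968


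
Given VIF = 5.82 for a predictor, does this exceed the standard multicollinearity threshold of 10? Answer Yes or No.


The threshold is 10.
VIF = 5.82 is < 10.
Multicollinearity indication: No.

No


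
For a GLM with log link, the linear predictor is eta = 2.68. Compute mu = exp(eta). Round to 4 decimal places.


mu = exp(eta) = exp(2.68).
= 14.5851.

14.5851


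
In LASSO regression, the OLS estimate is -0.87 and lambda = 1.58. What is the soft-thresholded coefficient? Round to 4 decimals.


Check: |-0.87| = 0.87 vs lambda = 1.58.
Since |beta| <= lambda, the coefficient is set to 0.
Soft-thresholded coefficient = 0.0000.

0.0000


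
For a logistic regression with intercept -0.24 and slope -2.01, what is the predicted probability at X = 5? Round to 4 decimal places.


z = -0.24 + -2.01 * 5 = -10.2900.
Sigmoid: P = 1 / (1 + exp(10.2900)) = 0.0000.

0.0000


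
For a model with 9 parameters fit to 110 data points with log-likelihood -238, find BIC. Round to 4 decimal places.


ln(110) = 4.700480.
k * ln(n) = 9 * 4.700480 = 42.304320.
-2L = 476.
BIC = 42.304320 + 476 = 518.304320, which rounds to 518.3043.

518.3043


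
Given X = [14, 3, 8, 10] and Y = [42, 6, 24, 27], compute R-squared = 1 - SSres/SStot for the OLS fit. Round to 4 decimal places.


After computing the OLS fit (b0=-3.3825, b1=3.2151):
SSres = 6.0956, SStot = 654.7500.
R^2 = 1 - 6.0956/654.7500 = 0.9907.

0.9907


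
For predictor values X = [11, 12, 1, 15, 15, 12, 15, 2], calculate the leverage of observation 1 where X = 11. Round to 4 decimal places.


Mean of X: xbar = 10.3750.
SXX = 227.8750.
For X = 11: h = 1/8 + (11 - 10.3750)^2/227.8750 = 0.1267.

0.1267


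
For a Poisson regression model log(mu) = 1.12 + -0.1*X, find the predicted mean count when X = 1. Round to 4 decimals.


eta = 1.12 + -0.1 * 1 = 1.0200.
mu = exp(1.0200) = 2.7732.

2.7732


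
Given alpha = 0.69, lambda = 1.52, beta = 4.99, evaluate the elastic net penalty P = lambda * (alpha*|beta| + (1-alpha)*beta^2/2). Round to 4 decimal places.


Compute:
L1 = 0.69 * 4.99 = 3.4431.
L2 = 0.31 * 4.99^2 / 2 = 3.8595.
Penalty = 1.52 * (3.4431 + 3.8595) = 11.1000.

11.1000


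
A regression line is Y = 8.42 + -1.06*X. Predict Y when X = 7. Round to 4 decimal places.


Plug X = 7 into Y = 8.42 + -1.06*X:
Y = 8.42 + -7.4200 = 1.0000.

1.0000


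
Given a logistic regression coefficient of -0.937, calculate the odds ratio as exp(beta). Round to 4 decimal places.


Odds ratio = exp(beta) = exp(-0.937).
= 0.3918.

0.3918


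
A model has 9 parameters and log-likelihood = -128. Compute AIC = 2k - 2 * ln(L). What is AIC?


Compute:
2k = 2*9 = 18.
-2*loglik = -2*(-128) = 256.
AIC = 18 + 256 = 274.

274


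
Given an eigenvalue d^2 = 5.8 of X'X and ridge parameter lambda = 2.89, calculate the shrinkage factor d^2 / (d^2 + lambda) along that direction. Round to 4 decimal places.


Compute the denominator: 5.8 + 2.89 = 8.6900.
Shrinkage factor = 5.8 / 8.6900 = 0.6674.

0.6674


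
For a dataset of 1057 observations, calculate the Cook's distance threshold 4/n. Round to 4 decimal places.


Cook's distance cutoff = 4/n = 4/1057.
= 0.0038.

0.0038


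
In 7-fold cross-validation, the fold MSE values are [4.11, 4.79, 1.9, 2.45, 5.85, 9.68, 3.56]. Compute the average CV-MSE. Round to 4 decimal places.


Total MSE across folds = 32.3400.
CV-MSE = 32.3400/7 = 4.6200.

4.6200


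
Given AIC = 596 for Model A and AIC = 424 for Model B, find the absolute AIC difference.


Compute |596 - 424| = 172.
Model B has the smaller AIC.

172


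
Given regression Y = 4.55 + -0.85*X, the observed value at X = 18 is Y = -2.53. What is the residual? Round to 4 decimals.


Compute yhat = 4.55 + (-0.85)(18) = -10.7500.
Residual = actual - predicted = -2.53 - -10.7500 = 8.2200.

8.2200


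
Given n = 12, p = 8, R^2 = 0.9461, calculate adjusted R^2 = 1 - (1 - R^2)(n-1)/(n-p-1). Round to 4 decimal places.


Plug in: Adj R^2 = 1 - (1 - 0.9461) * 11/3.
= 1 - 0.0539 * 11/3
= 1 - 0.5929 / 3
= 1 - 0.1976 = 0.8024.

0.8024


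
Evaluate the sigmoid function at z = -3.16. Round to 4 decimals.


First, exp(3.1600) = 23.5706.
Then sigma(z) = 1/(1 + 23.5706) = 0.0407.

0.0407


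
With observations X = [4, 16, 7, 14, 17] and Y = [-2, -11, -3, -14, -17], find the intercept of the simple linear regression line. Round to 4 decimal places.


The slope is b1 = -1.0871.
Sample means are xbar = 11.6000 and ybar = -9.4000.
Intercept: b0 = -9.4000 - (-1.0871)(11.6000) = 3.2102.

3.2102


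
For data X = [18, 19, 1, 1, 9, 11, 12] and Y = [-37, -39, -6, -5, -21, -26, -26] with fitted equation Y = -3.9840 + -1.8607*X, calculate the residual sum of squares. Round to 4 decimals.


For each point, residual = actual - predicted.
Residuals: [0.4766, 0.3373, -0.1553, 0.8447, -0.2697, -1.5483, 0.3124].
Sum of squared residuals = 3.6461.

3.6461


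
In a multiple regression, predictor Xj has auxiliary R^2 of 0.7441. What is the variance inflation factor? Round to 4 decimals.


VIF = 1 / (1 - 0.7441).
= 1 / 0.2559 = 3.9078.

3.9078


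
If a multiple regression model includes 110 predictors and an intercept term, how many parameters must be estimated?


Including the intercept, the model has 110 predictor coefficients + 1 intercept.
Total = 111.

111


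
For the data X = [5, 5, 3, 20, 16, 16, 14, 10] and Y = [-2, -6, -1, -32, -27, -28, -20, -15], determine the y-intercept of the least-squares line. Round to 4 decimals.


First find the slope: b1 = -1.9345.
Means: xbar = 11.1250, ybar = -16.3750.
b0 = ybar - b1 * xbar = -16.3750 - -1.9345 * 11.1250 = 5.1467.

5.1467


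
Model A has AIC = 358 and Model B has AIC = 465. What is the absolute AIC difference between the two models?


|AIC_A - AIC_B| = |358 - 465| = 107.
Model A is preferred (lower AIC).

107


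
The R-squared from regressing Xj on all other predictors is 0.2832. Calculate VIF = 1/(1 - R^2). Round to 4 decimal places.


VIF = 1 / (1 - 0.2832).
= 1 / 0.7168 = 1.3951.

1.3951
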